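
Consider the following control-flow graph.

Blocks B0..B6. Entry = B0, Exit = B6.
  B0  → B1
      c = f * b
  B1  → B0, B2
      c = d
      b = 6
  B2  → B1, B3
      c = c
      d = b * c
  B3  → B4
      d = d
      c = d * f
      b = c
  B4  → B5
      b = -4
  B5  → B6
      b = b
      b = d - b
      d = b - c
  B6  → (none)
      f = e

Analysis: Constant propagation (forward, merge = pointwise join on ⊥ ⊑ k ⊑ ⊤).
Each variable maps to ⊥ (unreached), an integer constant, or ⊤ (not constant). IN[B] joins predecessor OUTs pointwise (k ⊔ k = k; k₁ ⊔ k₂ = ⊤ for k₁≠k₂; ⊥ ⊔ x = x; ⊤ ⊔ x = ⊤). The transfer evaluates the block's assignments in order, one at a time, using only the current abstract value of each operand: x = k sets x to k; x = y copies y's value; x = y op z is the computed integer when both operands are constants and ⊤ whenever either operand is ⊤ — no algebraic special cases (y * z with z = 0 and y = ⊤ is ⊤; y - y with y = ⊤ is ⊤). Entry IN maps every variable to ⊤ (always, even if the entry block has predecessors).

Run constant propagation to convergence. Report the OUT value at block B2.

Fixpoint table:
  B0:  IN=(all ⊤)  OUT=(all ⊤)
  B1:  IN=(all ⊤)  OUT={b:6; rest ⊤}
  B2:  IN={b:6; rest ⊤}  OUT={b:6; rest ⊤}
  B3:  IN={b:6; rest ⊤}  OUT=(all ⊤)
  B4:  IN=(all ⊤)  OUT={b:-4; rest ⊤}
  B5:  IN={b:-4; rest ⊤}  OUT=(all ⊤)
  B6:  IN=(all ⊤)  OUT=(all ⊤)

Merge at B2: IN[B2] = OUT[B1] = {a: ⊤, b: 6, c: ⊤, d: ⊤, e: ⊤, f: ⊤}
Applying B2's transfer function to that IN value gives OUT[B2] (row B2 above).

Answer: {a: ⊤, b: 6, c: ⊤, d: ⊤, e: ⊤, f: ⊤}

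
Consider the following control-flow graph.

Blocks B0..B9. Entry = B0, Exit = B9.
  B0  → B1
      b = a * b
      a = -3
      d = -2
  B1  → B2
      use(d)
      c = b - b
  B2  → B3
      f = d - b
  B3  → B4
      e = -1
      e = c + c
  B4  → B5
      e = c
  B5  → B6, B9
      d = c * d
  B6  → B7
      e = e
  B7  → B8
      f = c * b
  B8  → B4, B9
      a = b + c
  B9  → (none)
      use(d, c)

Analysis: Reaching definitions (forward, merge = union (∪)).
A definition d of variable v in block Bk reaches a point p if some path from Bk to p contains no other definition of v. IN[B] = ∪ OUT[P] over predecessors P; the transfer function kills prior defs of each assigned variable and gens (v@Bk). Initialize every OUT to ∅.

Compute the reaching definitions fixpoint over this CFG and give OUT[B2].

Answer: {a@B0, b@B0, c@B1, d@B0, f@B2}

Working:
Fixpoint table:
  B0: | IN={} | OUT={a@B0, b@B0, d@B0}
  B1: | IN={a@B0, b@B0, d@B0} | OUT={a@B0, b@B0, c@B1, d@B0}
  B2: | IN={a@B0, b@B0, c@B1, d@B0} | OUT={a@B0, b@B0, c@B1, d@B0, f@B2}
  B3: | IN={a@B0, b@B0, c@B1, d@B0, f@B2} | OUT={a@B0, b@B0, c@B1, d@B0, e@B3, f@B2}
  B4: | IN={a@B0, a@B8, b@B0, c@B1, d@B0, d@B5, e@B3, e@B6, f@B2, f@B7} | OUT={a@B0, a@B8, b@B0, c@B1, d@B0, d@B5, e@B4, f@B2, f@B7}
  B5: | IN={a@B0, a@B8, b@B0, c@B1, d@B0, d@B5, e@B4, f@B2, f@B7} | OUT={a@B0, a@B8, b@B0, c@B1, d@B5, e@B4, f@B2, f@B7}
  B6: | IN={a@B0, a@B8, b@B0, c@B1, d@B5, e@B4, f@B2, f@B7} | OUT={a@B0, a@B8, b@B0, c@B1, d@B5, e@B6, f@B2, f@B7}
  B7: | IN={a@B0, a@B8, b@B0, c@B1, d@B5, e@B6, f@B2, f@B7} | OUT={a@B0, a@B8, b@B0, c@B1, d@B5, e@B6, f@B7}
  B8: | IN={a@B0, a@B8, b@B0, c@B1, d@B5, e@B6, f@B7} | OUT={a@B8, b@B0, c@B1, d@B5, e@B6, f@B7}
  B9: | IN={a@B0, a@B8, b@B0, c@B1, d@B5, e@B4, e@B6, f@B2, f@B7} | OUT={a@B0, a@B8, b@B0, c@B1, d@B5, e@B4, e@B6, f@B2, f@B7}

Merge at B2: IN[B2] = OUT[B1] = {a@B0, b@B0, c@B1, d@B0}
Applying B2's transfer function to that IN value gives OUT[B2] (row B2 above).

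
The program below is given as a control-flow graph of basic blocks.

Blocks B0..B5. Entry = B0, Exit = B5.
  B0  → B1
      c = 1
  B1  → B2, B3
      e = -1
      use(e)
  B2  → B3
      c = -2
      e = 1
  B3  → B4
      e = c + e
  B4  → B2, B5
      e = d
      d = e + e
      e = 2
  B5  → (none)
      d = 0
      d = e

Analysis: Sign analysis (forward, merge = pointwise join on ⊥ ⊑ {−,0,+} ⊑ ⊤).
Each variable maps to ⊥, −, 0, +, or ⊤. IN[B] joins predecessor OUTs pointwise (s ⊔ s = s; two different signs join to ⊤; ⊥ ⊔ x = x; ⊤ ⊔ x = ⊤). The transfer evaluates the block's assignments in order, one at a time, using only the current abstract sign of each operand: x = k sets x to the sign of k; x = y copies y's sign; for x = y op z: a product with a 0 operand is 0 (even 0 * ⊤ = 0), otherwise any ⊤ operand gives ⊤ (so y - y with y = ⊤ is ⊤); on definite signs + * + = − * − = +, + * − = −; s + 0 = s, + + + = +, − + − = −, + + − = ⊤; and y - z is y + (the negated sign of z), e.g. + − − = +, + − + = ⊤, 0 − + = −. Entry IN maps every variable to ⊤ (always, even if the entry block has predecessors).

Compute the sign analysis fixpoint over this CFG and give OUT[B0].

Converged values:
  B0: | IN=(all ⊤) | OUT={c:+; rest ⊤}
  B1: | IN={c:+; rest ⊤} | OUT={c:+, e:-; rest ⊤}
  B2: | IN=(all ⊤) | OUT={c:-, e:+; rest ⊤}
  B3: | IN=(all ⊤) | OUT=(all ⊤)
  B4: | IN=(all ⊤) | OUT={e:+; rest ⊤}
  B5: | IN={e:+; rest ⊤} | OUT={d:+, e:+; rest ⊤}

B0 is the boundary node: IN[B0] = {a: ⊤, b: ⊤, c: ⊤, d: ⊤, e: ⊤, f: ⊤}
Applying B0's transfer function to that IN value gives OUT[B0] (row B0 above).

Answer: {a: ⊤, b: ⊤, c: +, d: ⊤, e: ⊤, f: ⊤}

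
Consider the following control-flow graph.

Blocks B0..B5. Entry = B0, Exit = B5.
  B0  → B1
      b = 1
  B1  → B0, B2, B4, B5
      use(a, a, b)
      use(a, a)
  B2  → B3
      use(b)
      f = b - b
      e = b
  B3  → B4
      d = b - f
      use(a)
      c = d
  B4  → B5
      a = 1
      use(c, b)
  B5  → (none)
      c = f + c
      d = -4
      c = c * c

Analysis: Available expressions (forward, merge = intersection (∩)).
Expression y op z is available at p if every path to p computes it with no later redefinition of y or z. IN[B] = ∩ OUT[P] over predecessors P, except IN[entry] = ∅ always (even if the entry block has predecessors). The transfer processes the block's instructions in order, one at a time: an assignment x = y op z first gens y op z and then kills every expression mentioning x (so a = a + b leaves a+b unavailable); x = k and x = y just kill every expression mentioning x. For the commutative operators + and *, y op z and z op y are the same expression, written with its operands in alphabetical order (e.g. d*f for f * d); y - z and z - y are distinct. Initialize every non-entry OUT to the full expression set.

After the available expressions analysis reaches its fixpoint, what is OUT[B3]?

Answer: {b-b, b-f}

Working:
Converged values:
  B0:  IN={}  OUT={}
  B1:  IN={}  OUT={}
  B2:  IN={}  OUT={b-b}
  B3:  IN={b-b}  OUT={b-b, b-f}
  B4:  IN={}  OUT={}
  B5:  IN={}  OUT={}

Merge at B3: IN[B3] = OUT[B2] = {b-b}
Applying B3's transfer function to that IN value gives OUT[B3] (row B3 above).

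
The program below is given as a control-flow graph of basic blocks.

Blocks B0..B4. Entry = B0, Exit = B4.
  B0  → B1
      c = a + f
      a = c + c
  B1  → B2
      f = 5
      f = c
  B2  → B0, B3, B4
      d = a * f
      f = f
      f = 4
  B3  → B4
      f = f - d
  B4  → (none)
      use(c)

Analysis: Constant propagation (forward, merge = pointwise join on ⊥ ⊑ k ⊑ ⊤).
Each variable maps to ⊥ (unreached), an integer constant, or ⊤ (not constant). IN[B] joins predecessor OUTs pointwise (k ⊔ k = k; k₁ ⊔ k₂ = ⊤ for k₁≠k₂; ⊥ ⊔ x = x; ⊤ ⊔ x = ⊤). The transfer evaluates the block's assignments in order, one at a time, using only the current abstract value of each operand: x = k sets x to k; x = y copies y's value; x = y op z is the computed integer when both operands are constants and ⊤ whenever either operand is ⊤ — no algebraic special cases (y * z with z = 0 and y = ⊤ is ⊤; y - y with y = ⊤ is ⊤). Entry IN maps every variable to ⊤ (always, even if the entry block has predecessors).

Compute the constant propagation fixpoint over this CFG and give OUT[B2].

Per-block solution:
  B0:   IN=(all ⊤)   OUT=(all ⊤)
  B1:   IN=(all ⊤)   OUT=(all ⊤)
  B2:   IN=(all ⊤)   OUT={f:4; rest ⊤}
  B3:   IN={f:4; rest ⊤}   OUT=(all ⊤)
  B4:   IN=(all ⊤)   OUT=(all ⊤)

Merge at B2: IN[B2] = OUT[B1] = {a: ⊤, b: ⊤, c: ⊤, d: ⊤, e: ⊤, f: ⊤}
Applying B2's transfer function to that IN value gives OUT[B2] (row B2 above).

Answer: {a: ⊤, b: ⊤, c: ⊤, d: ⊤, e: ⊤, f: 4}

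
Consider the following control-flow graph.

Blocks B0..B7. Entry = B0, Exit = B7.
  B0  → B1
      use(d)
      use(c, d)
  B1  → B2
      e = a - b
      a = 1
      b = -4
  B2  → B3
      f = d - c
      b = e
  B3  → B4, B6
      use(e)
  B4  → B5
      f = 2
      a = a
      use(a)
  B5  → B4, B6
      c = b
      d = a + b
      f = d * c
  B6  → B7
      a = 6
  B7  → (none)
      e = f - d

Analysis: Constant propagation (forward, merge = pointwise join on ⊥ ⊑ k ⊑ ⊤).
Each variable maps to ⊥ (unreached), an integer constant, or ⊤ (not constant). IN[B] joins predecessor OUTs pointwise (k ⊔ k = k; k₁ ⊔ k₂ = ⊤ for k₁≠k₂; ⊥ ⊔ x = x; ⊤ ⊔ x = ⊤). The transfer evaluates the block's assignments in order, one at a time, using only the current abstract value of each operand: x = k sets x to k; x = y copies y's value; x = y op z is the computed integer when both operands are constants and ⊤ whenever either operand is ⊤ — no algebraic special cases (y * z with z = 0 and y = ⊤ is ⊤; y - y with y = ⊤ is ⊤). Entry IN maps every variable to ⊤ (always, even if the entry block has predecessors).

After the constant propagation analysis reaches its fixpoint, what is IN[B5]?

Per-block solution:
  B0:  IN=(all ⊤)  OUT=(all ⊤)
  B1:  IN=(all ⊤)  OUT={a:1, b:-4; rest ⊤}
  B2:  IN={a:1, b:-4; rest ⊤}  OUT={a:1; rest ⊤}
  B3:  IN={a:1; rest ⊤}  OUT={a:1; rest ⊤}
  B4:  IN={a:1; rest ⊤}  OUT={a:1, f:2; rest ⊤}
  B5:  IN={a:1, f:2; rest ⊤}  OUT={a:1; rest ⊤}
  B6:  IN={a:1; rest ⊤}  OUT={a:6; rest ⊤}
  B7:  IN={a:6; rest ⊤}  OUT={a:6; rest ⊤}

Merge at B5: IN[B5] = OUT[B4] = {a: 1, b: ⊤, c: ⊤, d: ⊤, e: ⊤, f: 2}

Answer: {a: 1, b: ⊤, c: ⊤, d: ⊤, e: ⊤, f: 2}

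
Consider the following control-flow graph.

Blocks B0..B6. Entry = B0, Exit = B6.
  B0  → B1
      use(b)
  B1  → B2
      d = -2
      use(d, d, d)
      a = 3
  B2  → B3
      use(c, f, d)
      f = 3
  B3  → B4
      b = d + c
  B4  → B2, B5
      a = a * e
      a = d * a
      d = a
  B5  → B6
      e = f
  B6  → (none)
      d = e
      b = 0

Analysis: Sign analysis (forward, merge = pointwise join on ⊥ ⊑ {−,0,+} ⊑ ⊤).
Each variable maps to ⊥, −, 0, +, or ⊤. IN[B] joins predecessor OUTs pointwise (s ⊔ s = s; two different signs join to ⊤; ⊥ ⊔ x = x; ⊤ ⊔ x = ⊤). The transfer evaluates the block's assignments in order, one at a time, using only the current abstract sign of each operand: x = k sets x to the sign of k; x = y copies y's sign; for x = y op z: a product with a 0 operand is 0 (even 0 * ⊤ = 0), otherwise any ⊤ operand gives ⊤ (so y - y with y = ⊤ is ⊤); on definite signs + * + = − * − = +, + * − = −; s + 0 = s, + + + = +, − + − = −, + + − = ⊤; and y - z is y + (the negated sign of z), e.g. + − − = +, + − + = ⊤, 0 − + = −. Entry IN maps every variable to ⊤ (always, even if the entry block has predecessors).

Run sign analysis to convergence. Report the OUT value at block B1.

Answer: {a: +, b: ⊤, c: ⊤, d: -, e: ⊤, f: ⊤}

Trace:
Converged values:
  B0:  IN=(all ⊤)  OUT=(all ⊤)
  B1:  IN=(all ⊤)  OUT={a:+, d:-; rest ⊤}
  B2:  IN=(all ⊤)  OUT={f:+; rest ⊤}
  B3:  IN={f:+; rest ⊤}  OUT={f:+; rest ⊤}
  B4:  IN={f:+; rest ⊤}  OUT={f:+; rest ⊤}
  B5:  IN={f:+; rest ⊤}  OUT={e:+, f:+; rest ⊤}
  B6:  IN={e:+, f:+; rest ⊤}  OUT={b:0, d:+, e:+, f:+; rest ⊤}

Merge at B1: IN[B1] = OUT[B0] = {a: ⊤, b: ⊤, c: ⊤, d: ⊤, e: ⊤, f: ⊤}
Applying B1's transfer function to that IN value gives OUT[B1] (row B1 above).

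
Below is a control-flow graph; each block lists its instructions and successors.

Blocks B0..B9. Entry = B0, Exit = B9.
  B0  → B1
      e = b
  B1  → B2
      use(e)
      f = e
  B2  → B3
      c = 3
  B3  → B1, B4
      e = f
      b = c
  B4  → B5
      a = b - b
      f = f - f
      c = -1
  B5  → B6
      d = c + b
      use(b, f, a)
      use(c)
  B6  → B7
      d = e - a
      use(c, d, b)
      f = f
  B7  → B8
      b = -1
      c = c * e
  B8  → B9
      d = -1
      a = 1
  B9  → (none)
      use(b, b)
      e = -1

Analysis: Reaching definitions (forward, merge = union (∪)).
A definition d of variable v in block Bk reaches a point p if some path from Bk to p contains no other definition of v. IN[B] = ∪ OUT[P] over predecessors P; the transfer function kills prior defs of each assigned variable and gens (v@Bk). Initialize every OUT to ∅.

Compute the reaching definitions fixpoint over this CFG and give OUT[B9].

Per-block solution:
  B0: | IN={} | OUT={e@B0}
  B1: | IN={b@B3, c@B2, e@B0, e@B3, f@B1} | OUT={b@B3, c@B2, e@B0, e@B3, f@B1}
  B2: | IN={b@B3, c@B2, e@B0, e@B3, f@B1} | OUT={b@B3, c@B2, e@B0, e@B3, f@B1}
  B3: | IN={b@B3, c@B2, e@B0, e@B3, f@B1} | OUT={b@B3, c@B2, e@B3, f@B1}
  B4: | IN={b@B3, c@B2, e@B3, f@B1} | OUT={a@B4, b@B3, c@B4, e@B3, f@B4}
  B5: | IN={a@B4, b@B3, c@B4, e@B3, f@B4} | OUT={a@B4, b@B3, c@B4, d@B5, e@B3, f@B4}
  B6: | IN={a@B4, b@B3, c@B4, d@B5, e@B3, f@B4} | OUT={a@B4, b@B3, c@B4, d@B6, e@B3, f@B6}
  B7: | IN={a@B4, b@B3, c@B4, d@B6, e@B3, f@B6} | OUT={a@B4, b@B7, c@B7, d@B6, e@B3, f@B6}
  B8: | IN={a@B4, b@B7, c@B7, d@B6, e@B3, f@B6} | OUT={a@B8, b@B7, c@B7, d@B8, e@B3, f@B6}
  B9: | IN={a@B8, b@B7, c@B7, d@B8, e@B3, f@B6} | OUT={a@B8, b@B7, c@B7, d@B8, e@B9, f@B6}

Merge at B9: IN[B9] = OUT[B8] = {a@B8, b@B7, c@B7, d@B8, e@B3, f@B6}
Applying B9's transfer function to that IN value gives OUT[B9] (row B9 above).

Answer: {a@B8, b@B7, c@B7, d@B8, e@B9, f@B6}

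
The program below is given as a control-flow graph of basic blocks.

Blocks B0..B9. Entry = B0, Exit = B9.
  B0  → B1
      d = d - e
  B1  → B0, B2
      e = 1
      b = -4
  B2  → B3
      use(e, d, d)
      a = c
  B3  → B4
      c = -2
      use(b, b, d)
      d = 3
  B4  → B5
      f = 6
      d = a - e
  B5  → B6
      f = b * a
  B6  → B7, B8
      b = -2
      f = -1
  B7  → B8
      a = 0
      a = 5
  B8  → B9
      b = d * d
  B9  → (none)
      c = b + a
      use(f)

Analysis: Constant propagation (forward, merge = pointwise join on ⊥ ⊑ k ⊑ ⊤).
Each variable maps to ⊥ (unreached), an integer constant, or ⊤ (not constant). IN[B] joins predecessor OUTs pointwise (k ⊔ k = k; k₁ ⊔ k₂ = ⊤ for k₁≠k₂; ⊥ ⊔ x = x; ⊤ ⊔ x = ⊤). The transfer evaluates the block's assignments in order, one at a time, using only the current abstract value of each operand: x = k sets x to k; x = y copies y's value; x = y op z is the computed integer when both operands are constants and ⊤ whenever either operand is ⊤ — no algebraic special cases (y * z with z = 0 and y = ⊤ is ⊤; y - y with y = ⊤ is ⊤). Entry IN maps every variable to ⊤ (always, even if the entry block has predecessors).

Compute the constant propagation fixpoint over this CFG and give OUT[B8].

Per-block solution:
  B0:   IN=(all ⊤)   OUT=(all ⊤)
  B1:   IN=(all ⊤)   OUT={b:-4, e:1; rest ⊤}
  B2:   IN={b:-4, e:1; rest ⊤}   OUT={b:-4, e:1; rest ⊤}
  B3:   IN={b:-4, e:1; rest ⊤}   OUT={b:-4, c:-2, d:3, e:1; rest ⊤}
  B4:   IN={b:-4, c:-2, d:3, e:1; rest ⊤}   OUT={b:-4, c:-2, e:1, f:6; rest ⊤}
  B5:   IN={b:-4, c:-2, e:1, f:6; rest ⊤}   OUT={b:-4, c:-2, e:1; rest ⊤}
  B6:   IN={b:-4, c:-2, e:1; rest ⊤}   OUT={b:-2, c:-2, e:1, f:-1; rest ⊤}
  B7:   IN={b:-2, c:-2, e:1, f:-1; rest ⊤}   OUT={a:5, b:-2, c:-2, e:1, f:-1; rest ⊤}
  B8:   IN={b:-2, c:-2, e:1, f:-1; rest ⊤}   OUT={c:-2, e:1, f:-1; rest ⊤}
  B9:   IN={c:-2, e:1, f:-1; rest ⊤}   OUT={e:1, f:-1; rest ⊤}

Merge at B8: IN[B8] = OUT[B6] ⊔ OUT[B7] = {a: ⊤, b: -2, c: -2, d: ⊤, e: 1, f: -1}
Applying B8's transfer function to that IN value gives OUT[B8] (row B8 above).

Answer: {a: ⊤, b: ⊤, c: -2, d: ⊤, e: 1, f: -1}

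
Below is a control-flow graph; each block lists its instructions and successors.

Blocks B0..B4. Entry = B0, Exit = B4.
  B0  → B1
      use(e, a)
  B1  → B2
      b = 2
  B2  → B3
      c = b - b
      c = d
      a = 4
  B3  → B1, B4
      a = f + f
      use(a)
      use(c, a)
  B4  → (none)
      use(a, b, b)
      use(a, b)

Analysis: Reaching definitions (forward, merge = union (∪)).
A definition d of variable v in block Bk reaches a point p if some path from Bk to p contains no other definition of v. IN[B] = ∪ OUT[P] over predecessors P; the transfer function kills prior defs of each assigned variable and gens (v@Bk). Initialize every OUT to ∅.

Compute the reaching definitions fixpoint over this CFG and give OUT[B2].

Converged values:
  B0:   IN={}   OUT={}
  B1:   IN={a@B3, b@B1, c@B2}   OUT={a@B3, b@B1, c@B2}
  B2:   IN={a@B3, b@B1, c@B2}   OUT={a@B2, b@B1, c@B2}
  B3:   IN={a@B2, b@B1, c@B2}   OUT={a@B3, b@B1, c@B2}
  B4:   IN={a@B3, b@B1, c@B2}   OUT={a@B3, b@B1, c@B2}

Merge at B2: IN[B2] = OUT[B1] = {a@B3, b@B1, c@B2}
Applying B2's transfer function to that IN value gives OUT[B2] (row B2 above).

Answer: {a@B2, b@B1, c@B2}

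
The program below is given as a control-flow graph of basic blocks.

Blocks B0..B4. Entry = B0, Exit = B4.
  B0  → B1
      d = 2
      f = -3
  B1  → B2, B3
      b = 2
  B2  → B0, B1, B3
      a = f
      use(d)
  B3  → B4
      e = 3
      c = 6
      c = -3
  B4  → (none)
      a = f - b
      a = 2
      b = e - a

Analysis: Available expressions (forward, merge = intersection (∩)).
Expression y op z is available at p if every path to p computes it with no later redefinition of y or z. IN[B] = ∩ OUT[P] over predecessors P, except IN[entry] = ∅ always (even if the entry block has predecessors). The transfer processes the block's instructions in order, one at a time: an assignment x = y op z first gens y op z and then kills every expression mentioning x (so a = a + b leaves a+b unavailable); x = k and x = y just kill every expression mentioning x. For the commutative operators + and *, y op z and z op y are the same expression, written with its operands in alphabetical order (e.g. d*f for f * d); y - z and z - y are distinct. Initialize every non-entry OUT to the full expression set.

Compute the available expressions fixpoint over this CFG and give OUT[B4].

Per-block solution:
  B0:   IN={}   OUT={}
  B1:   IN={}   OUT={}
  B2:   IN={}   OUT={}
  B3:   IN={}   OUT={}
  B4:   IN={}   OUT={e-a}

Merge at B4: IN[B4] = OUT[B3] = {}
Applying B4's transfer function to that IN value gives OUT[B4] (row B4 above).

Answer: {e-a}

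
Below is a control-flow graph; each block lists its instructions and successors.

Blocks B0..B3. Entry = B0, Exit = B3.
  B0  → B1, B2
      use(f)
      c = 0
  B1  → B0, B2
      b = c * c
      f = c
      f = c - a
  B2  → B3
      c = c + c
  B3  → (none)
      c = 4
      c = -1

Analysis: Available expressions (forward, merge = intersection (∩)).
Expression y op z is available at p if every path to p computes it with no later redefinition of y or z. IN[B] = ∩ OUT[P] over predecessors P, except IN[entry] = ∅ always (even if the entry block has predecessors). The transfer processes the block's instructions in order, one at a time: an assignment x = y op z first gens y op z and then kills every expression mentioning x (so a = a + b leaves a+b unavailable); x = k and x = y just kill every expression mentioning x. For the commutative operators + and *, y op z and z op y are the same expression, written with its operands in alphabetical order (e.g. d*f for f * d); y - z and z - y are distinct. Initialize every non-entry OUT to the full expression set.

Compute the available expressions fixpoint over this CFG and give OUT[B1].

Converged values:
  B0:   IN={}   OUT={}
  B1:   IN={}   OUT={c*c, c-a}
  B2:   IN={}   OUT={}
  B3:   IN={}   OUT={}

Merge at B1: IN[B1] = OUT[B0] = {}
Applying B1's transfer function to that IN value gives OUT[B1] (row B1 above).

Answer: {c*c, c-a}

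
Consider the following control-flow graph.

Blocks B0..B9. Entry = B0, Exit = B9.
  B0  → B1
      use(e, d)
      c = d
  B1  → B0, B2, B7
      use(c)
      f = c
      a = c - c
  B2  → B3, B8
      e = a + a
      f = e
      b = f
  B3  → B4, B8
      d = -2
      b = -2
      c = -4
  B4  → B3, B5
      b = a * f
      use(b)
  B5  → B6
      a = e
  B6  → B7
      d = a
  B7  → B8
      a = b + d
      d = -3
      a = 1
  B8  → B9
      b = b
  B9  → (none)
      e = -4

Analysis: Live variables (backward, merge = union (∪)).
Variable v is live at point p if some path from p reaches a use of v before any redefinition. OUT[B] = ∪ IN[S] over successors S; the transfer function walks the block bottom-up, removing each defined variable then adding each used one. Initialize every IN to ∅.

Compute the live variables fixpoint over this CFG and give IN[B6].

Converged values:
  B0:  IN={b, d, e}  OUT={b, c, d, e}
  B1:  IN={b, c, d, e}  OUT={a, b, d, e}
  B2:  IN={a}  OUT={a, b, e, f}
  B3:  IN={a, e, f}  OUT={a, b, e, f}
  B4:  IN={a, e, f}  OUT={a, b, e, f}
  B5:  IN={b, e}  OUT={a, b}
  B6:  IN={a, b}  OUT={b, d}
  B7:  IN={b, d}  OUT={b}
  B8:  IN={b}  OUT={}
  B9:  IN={}  OUT={}

Merge at B6: OUT[B6] = IN[B7] = {b, d}
Applying B6's transfer function to that OUT value gives IN[B6] (row B6 above).

Answer: {a, b}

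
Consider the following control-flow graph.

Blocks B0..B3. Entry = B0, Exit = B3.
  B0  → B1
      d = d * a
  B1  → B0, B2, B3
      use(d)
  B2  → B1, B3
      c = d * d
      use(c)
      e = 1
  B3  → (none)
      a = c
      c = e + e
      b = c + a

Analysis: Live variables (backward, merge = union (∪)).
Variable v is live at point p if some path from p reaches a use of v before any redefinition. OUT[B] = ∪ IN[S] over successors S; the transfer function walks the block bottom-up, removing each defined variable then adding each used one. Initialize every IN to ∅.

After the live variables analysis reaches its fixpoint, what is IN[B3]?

Answer: {c, e}

Working:
Converged values:
  B0:  IN={a, c, d, e}  OUT={a, c, d, e}
  B1:  IN={a, c, d, e}  OUT={a, c, d, e}
  B2:  IN={a, d}  OUT={a, c, d, e}
  B3:  IN={c, e}  OUT={}

B3 is the boundary node: OUT[B3] = {}
Applying B3's transfer function to that OUT value gives IN[B3] (row B3 above).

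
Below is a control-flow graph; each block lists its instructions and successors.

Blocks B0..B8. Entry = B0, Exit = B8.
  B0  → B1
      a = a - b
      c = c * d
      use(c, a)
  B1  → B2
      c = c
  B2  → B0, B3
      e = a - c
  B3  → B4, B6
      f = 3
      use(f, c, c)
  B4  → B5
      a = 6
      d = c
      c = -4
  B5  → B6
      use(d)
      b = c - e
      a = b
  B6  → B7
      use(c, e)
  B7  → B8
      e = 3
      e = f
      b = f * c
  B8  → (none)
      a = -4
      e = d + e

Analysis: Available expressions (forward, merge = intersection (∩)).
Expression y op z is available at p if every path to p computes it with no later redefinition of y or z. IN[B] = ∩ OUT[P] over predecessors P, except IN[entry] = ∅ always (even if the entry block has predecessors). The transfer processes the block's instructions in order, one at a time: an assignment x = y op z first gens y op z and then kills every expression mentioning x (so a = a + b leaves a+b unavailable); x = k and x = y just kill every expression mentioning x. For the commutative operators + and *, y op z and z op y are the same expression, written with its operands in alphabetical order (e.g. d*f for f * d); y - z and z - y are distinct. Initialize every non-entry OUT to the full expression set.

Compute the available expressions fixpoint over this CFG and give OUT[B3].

Fixpoint table:
  B0:   IN={}   OUT={}
  B1:   IN={}   OUT={}
  B2:   IN={}   OUT={a-c}
  B3:   IN={a-c}   OUT={a-c}
  B4:   IN={a-c}   OUT={}
  B5:   IN={}   OUT={c-e}
  B6:   IN={}   OUT={}
  B7:   IN={}   OUT={c*f}
  B8:   IN={c*f}   OUT={c*f}

Merge at B3: IN[B3] = OUT[B2] = {a-c}
Applying B3's transfer function to that IN value gives OUT[B3] (row B3 above).

Answer: {a-c}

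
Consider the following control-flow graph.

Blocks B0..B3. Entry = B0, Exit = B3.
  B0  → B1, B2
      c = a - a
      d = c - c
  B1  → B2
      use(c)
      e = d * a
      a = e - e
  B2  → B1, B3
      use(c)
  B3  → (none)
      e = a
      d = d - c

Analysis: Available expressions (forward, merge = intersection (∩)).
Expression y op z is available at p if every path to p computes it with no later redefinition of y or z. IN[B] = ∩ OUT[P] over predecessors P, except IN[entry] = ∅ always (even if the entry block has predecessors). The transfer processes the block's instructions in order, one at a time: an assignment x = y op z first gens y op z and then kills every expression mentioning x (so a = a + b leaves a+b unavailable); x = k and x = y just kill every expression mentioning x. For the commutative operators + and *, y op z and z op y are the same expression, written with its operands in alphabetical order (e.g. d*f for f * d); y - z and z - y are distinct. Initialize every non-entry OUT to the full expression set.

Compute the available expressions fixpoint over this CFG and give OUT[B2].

Answer: {c-c}

Working:
Converged values:
  B0:   IN={}   OUT={a-a, c-c}
  B1:   IN={c-c}   OUT={c-c, e-e}
  B2:   IN={c-c}   OUT={c-c}
  B3:   IN={c-c}   OUT={c-c}

Merge at B2: IN[B2] = OUT[B0] ∩ OUT[B1] = {c-c}
Applying B2's transfer function to that IN value gives OUT[B2] (row B2 above).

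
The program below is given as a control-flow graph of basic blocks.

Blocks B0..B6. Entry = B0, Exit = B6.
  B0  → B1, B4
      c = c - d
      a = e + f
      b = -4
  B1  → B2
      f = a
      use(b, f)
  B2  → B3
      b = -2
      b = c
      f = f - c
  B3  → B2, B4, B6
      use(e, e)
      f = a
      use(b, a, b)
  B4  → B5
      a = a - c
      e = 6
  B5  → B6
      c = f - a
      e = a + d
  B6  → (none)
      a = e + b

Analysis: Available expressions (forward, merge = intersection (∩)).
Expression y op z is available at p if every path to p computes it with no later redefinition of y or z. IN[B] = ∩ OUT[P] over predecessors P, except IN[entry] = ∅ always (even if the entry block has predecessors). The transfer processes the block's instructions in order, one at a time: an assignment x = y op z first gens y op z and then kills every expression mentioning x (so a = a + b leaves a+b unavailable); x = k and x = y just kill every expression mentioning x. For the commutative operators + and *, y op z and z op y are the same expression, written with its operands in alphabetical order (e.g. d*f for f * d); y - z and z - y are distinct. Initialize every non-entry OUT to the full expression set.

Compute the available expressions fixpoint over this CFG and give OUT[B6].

Answer: {b+e}

Working:
Converged values:
  B0: | IN={} | OUT={e+f}
  B1: | IN={e+f} | OUT={}
  B2: | IN={} | OUT={}
  B3: | IN={} | OUT={}
  B4: | IN={} | OUT={}
  B5: | IN={} | OUT={a+d, f-a}
  B6: | IN={} | OUT={b+e}

Merge at B6: IN[B6] = OUT[B3] ∩ OUT[B5] = {}
Applying B6's transfer function to that IN value gives OUT[B6] (row B6 above).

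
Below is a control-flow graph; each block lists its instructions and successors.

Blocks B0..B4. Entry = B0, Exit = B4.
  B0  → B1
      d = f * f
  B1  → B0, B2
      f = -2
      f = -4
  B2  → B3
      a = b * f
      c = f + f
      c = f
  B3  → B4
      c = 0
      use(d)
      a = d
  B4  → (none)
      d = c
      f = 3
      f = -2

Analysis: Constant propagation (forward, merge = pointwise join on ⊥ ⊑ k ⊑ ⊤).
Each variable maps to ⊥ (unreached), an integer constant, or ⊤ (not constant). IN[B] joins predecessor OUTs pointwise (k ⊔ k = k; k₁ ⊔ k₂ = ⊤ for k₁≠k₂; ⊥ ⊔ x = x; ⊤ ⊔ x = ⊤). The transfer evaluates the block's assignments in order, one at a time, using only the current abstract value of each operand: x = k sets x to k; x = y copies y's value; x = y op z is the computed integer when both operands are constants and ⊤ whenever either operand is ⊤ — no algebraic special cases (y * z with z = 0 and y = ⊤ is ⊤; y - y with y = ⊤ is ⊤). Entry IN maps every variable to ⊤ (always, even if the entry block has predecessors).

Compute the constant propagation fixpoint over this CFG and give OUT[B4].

Answer: {a: ⊤, b: ⊤, c: 0, d: 0, e: ⊤, f: -2}

Trace:
Per-block solution:
  B0:  IN=(all ⊤)  OUT=(all ⊤)
  B1:  IN=(all ⊤)  OUT={f:-4; rest ⊤}
  B2:  IN={f:-4; rest ⊤}  OUT={c:-4, f:-4; rest ⊤}
  B3:  IN={c:-4, f:-4; rest ⊤}  OUT={c:0, f:-4; rest ⊤}
  B4:  IN={c:0, f:-4; rest ⊤}  OUT={c:0, d:0, f:-2; rest ⊤}

Merge at B4: IN[B4] = OUT[B3] = {a: ⊤, b: ⊤, c: 0, d: ⊤, e: ⊤, f: -4}
Applying B4's transfer function to that IN value gives OUT[B4] (row B4 above).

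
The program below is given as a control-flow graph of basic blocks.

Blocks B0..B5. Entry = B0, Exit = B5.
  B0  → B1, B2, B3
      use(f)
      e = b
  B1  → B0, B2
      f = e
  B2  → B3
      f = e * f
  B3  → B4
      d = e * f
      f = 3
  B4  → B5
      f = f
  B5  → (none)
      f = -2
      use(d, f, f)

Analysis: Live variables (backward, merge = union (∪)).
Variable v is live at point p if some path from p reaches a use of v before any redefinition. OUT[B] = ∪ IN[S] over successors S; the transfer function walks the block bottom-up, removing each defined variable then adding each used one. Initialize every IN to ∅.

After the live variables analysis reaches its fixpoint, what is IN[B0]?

Answer: {b, f}

Working:
Fixpoint table:
  B0:  IN={b, f}  OUT={b, e, f}
  B1:  IN={b, e}  OUT={b, e, f}
  B2:  IN={e, f}  OUT={e, f}
  B3:  IN={e, f}  OUT={d, f}
  B4:  IN={d, f}  OUT={d}
  B5:  IN={d}  OUT={}

Merge at B0: OUT[B0] = IN[B1] ⊔ IN[B2] ⊔ IN[B3] = {b, e, f}
Applying B0's transfer function to that OUT value gives IN[B0] (row B0 above).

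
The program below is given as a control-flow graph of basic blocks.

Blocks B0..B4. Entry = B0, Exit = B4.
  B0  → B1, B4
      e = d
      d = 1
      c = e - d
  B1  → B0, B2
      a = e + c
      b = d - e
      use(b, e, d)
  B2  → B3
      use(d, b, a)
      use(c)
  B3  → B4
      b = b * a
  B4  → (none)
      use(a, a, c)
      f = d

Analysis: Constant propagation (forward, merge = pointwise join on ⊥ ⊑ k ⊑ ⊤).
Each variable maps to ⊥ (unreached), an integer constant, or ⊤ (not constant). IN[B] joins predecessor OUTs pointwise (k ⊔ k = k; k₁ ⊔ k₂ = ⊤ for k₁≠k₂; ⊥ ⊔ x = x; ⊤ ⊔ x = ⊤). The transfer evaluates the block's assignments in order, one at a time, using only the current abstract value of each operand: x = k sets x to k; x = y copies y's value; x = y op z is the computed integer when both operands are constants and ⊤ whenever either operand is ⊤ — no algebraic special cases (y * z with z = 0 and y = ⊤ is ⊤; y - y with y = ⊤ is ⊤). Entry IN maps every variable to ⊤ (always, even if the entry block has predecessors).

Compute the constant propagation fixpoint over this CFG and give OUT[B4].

Answer: {a: ⊤, b: ⊤, c: ⊤, d: 1, e: ⊤, f: 1}

Derivation:
Per-block solution:
  B0: | IN=(all ⊤) | OUT={d:1; rest ⊤}
  B1: | IN={d:1; rest ⊤} | OUT={d:1; rest ⊤}
  B2: | IN={d:1; rest ⊤} | OUT={d:1; rest ⊤}
  B3: | IN={d:1; rest ⊤} | OUT={d:1; rest ⊤}
  B4: | IN={d:1; rest ⊤} | OUT={d:1, f:1; rest ⊤}

Merge at B4: IN[B4] = OUT[B0] ⊔ OUT[B3] = {a: ⊤, b: ⊤, c: ⊤, d: 1, e: ⊤, f: ⊤}
Applying B4's transfer function to that IN value gives OUT[B4] (row B4 above).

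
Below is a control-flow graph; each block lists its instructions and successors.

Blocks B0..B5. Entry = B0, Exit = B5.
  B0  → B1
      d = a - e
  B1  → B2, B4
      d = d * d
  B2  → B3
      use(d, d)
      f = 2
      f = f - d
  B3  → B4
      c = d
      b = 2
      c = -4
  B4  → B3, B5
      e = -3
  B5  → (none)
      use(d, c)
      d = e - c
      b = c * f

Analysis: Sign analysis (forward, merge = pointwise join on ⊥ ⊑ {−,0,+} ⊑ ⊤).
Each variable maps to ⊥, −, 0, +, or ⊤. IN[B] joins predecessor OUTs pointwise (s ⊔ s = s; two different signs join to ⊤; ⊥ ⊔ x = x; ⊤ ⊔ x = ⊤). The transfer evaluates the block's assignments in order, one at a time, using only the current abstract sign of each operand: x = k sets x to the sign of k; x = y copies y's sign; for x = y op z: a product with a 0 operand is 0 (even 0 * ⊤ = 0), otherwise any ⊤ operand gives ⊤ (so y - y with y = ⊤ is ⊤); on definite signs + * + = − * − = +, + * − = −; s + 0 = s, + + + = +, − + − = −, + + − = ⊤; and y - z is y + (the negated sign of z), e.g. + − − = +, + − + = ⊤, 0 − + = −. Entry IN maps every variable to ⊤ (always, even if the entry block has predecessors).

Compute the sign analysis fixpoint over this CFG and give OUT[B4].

Converged values:
  B0:   IN=(all ⊤)   OUT=(all ⊤)
  B1:   IN=(all ⊤)   OUT=(all ⊤)
  B2:   IN=(all ⊤)   OUT=(all ⊤)
  B3:   IN=(all ⊤)   OUT={b:+, c:-; rest ⊤}
  B4:   IN=(all ⊤)   OUT={e:-; rest ⊤}
  B5:   IN={e:-; rest ⊤}   OUT={e:-; rest ⊤}

Merge at B4: IN[B4] = OUT[B1] ⊔ OUT[B3] = {a: ⊤, b: ⊤, c: ⊤, d: ⊤, e: ⊤, f: ⊤}
Applying B4's transfer function to that IN value gives OUT[B4] (row B4 above).

Answer: {a: ⊤, b: ⊤, c: ⊤, d: ⊤, e: -, f: ⊤}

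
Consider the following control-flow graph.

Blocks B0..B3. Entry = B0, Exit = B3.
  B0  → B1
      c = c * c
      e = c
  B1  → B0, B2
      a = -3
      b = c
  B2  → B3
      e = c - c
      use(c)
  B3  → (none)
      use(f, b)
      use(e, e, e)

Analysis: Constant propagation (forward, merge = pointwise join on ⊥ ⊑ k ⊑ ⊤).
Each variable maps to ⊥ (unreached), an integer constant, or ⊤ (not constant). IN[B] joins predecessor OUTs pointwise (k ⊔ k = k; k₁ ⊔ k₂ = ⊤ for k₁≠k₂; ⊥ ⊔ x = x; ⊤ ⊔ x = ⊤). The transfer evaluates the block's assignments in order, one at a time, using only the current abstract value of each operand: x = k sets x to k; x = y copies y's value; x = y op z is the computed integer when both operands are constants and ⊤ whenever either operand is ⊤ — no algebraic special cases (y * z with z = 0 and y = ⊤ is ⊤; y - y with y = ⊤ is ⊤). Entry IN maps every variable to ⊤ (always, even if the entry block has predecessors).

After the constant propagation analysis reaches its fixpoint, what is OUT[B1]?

Answer: {a: -3, b: ⊤, c: ⊤, d: ⊤, e: ⊤, f: ⊤}

Derivation:
Per-block solution:
  B0: | IN=(all ⊤) | OUT=(all ⊤)
  B1: | IN=(all ⊤) | OUT={a:-3; rest ⊤}
  B2: | IN={a:-3; rest ⊤} | OUT={a:-3; rest ⊤}
  B3: | IN={a:-3; rest ⊤} | OUT={a:-3; rest ⊤}

Merge at B1: IN[B1] = OUT[B0] = {a: ⊤, b: ⊤, c: ⊤, d: ⊤, e: ⊤, f: ⊤}
Applying B1's transfer function to that IN value gives OUT[B1] (row B1 above).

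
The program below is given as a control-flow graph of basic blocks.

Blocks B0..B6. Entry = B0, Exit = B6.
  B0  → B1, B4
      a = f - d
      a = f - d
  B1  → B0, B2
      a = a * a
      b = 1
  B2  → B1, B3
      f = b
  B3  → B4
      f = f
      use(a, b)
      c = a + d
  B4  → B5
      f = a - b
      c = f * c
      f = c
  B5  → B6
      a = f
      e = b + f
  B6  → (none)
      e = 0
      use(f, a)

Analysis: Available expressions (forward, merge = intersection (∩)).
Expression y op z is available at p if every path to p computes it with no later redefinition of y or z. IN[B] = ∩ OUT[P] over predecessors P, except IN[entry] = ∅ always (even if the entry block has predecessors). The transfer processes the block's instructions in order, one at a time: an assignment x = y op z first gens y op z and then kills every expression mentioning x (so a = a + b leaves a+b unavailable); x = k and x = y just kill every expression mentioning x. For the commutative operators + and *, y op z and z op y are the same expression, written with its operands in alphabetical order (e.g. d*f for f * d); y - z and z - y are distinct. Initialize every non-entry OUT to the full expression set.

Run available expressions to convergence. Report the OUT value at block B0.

Fixpoint table:
  B0:   IN={}   OUT={f-d}
  B1:   IN={}   OUT={}
  B2:   IN={}   OUT={}
  B3:   IN={}   OUT={a+d}
  B4:   IN={}   OUT={a-b}
  B5:   IN={a-b}   OUT={b+f}
  B6:   IN={b+f}   OUT={b+f}

Merge at B0 (entry node, so the boundary value {} is joined with the incoming edge(s)): IN[B0] = {} ∩ OUT[B1] = {}
Applying B0's transfer function to that IN value gives OUT[B0] (row B0 above).

Answer: {f-d}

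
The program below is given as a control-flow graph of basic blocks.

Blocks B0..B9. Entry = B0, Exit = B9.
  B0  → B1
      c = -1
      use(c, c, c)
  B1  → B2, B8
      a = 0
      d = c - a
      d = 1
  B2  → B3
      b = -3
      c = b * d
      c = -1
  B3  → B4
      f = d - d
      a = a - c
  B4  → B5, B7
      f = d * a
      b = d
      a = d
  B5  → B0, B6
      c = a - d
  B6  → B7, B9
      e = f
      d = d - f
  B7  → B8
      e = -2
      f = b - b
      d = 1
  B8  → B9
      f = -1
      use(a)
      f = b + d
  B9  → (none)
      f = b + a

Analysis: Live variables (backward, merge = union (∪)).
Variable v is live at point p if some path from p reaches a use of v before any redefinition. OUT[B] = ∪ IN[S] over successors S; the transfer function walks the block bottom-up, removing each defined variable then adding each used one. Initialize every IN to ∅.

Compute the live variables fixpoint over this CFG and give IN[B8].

Converged values:
  B0:   IN={b}   OUT={b, c}
  B1:   IN={b, c}   OUT={a, b, d}
  B2:   IN={a, d}   OUT={a, c, d}
  B3:   IN={a, c, d}   OUT={a, d}
  B4:   IN={a, d}   OUT={a, b, d, f}
  B5:   IN={a, b, d, f}   OUT={a, b, d, f}
  B6:   IN={a, b, d, f}   OUT={a, b}
  B7:   IN={a, b}   OUT={a, b, d}
  B8:   IN={a, b, d}   OUT={a, b}
  B9:   IN={a, b}   OUT={}

Merge at B8: OUT[B8] = IN[B9] = {a, b}
Applying B8's transfer function to that OUT value gives IN[B8] (row B8 above).

Answer: {a, b, d}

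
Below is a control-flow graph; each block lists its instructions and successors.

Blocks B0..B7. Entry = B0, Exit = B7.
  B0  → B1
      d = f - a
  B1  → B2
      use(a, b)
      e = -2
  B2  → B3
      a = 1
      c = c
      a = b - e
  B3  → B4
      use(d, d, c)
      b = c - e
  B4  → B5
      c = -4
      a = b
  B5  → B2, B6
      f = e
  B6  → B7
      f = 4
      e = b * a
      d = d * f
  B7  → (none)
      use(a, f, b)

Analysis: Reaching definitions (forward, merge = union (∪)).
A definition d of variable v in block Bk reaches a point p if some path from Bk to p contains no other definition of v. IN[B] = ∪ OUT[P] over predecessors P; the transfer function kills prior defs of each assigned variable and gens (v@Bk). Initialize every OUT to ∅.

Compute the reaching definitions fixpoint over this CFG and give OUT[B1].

Answer: {d@B0, e@B1}

Derivation:
Converged values:
  B0:   IN={}   OUT={d@B0}
  B1:   IN={d@B0}   OUT={d@B0, e@B1}
  B2:   IN={a@B4, b@B3, c@B4, d@B0, e@B1, f@B5}   OUT={a@B2, b@B3, c@B2, d@B0, e@B1, f@B5}
  B3:   IN={a@B2, b@B3, c@B2, d@B0, e@B1, f@B5}   OUT={a@B2, b@B3, c@B2, d@B0, e@B1, f@B5}
  B4:   IN={a@B2, b@B3, c@B2, d@B0, e@B1, f@B5}   OUT={a@B4, b@B3, c@B4, d@B0, e@B1, f@B5}
  B5:   IN={a@B4, b@B3, c@B4, d@B0, e@B1, f@B5}   OUT={a@B4, b@B3, c@B4, d@B0, e@B1, f@B5}
  B6:   IN={a@B4, b@B3, c@B4, d@B0, e@B1, f@B5}   OUT={a@B4, b@B3, c@B4, d@B6, e@B6, f@B6}
  B7:   IN={a@B4, b@B3, c@B4, d@B6, e@B6, f@B6}   OUT={a@B4, b@B3, c@B4, d@B6, e@B6, f@B6}

Merge at B1: IN[B1] = OUT[B0] = {d@B0}
Applying B1's transfer function to that IN value gives OUT[B1] (row B1 above).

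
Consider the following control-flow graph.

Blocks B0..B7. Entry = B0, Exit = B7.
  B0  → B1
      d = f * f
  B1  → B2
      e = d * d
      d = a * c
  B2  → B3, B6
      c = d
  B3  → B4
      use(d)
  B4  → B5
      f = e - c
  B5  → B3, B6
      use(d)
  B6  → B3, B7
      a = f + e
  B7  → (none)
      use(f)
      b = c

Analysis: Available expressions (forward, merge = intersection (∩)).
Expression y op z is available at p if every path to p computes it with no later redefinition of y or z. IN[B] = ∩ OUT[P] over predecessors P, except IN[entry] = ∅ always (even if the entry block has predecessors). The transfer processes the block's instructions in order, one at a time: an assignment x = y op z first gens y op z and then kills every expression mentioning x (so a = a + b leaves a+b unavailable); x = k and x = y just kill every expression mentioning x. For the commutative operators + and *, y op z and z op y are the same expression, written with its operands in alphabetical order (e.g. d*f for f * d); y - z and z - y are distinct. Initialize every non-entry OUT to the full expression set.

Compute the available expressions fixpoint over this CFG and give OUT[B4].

Answer: {e-c}

Trace:
Converged values:
  B0:   IN={}   OUT={f*f}
  B1:   IN={f*f}   OUT={a*c, f*f}
  B2:   IN={a*c, f*f}   OUT={f*f}
  B3:   IN={}   OUT={}
  B4:   IN={}   OUT={e-c}
  B5:   IN={e-c}   OUT={e-c}
  B6:   IN={}   OUT={e+f}
  B7:   IN={e+f}   OUT={e+f}

Merge at B4: IN[B4] = OUT[B3] = {}
Applying B4's transfer function to that IN value gives OUT[B4] (row B4 above).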